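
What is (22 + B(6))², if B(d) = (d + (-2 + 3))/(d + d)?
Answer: 73441/144 ≈ 510.01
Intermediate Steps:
B(d) = (1 + d)/(2*d) (B(d) = (d + 1)/((2*d)) = (1 + d)*(1/(2*d)) = (1 + d)/(2*d))
(22 + B(6))² = (22 + (½)*(1 + 6)/6)² = (22 + (½)*(⅙)*7)² = (22 + 7/12)² = (271/12)² = 73441/144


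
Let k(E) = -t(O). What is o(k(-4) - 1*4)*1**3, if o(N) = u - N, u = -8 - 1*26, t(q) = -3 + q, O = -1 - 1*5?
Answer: -39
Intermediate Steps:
O = -6 (O = -1 - 5 = -6)
k(E) = 9 (k(E) = -(-3 - 6) = -1*(-9) = 9)
u = -34 (u = -8 - 26 = -34)
o(N) = -34 - N
o(k(-4) - 1*4)*1**3 = (-34 - (9 - 1*4))*1**3 = (-34 - (9 - 4))*1 = (-34 - 1*5)*1 = (-34 - 5)*1 = -39*1 = -39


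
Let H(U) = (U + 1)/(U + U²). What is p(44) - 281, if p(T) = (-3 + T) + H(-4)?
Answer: -961/4 ≈ -240.25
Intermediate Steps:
H(U) = (1 + U)/(U + U²)
p(T) = -13/4 + T (p(T) = (-3 + T) + 1/(-4) = (-3 + T) - ¼ = -13/4 + T)
p(44) - 281 = (-13/4 + 44) - 281 = 163/4 - 281 = -961/4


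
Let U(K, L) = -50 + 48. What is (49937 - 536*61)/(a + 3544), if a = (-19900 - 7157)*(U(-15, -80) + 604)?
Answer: -17241/16284770 ≈ -0.0010587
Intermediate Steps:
U(K, L) = -2
a = -16288314 (a = (-19900 - 7157)*(-2 + 604) = -27057*602 = -16288314)
(49937 - 536*61)/(a + 3544) = (49937 - 536*61)/(-16288314 + 3544) = (49937 - 32696)/(-16284770) = 17241*(-1/16284770) = -17241/16284770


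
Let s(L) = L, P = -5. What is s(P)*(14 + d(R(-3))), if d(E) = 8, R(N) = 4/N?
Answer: -110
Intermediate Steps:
s(P)*(14 + d(R(-3))) = -5*(14 + 8) = -5*22 = -110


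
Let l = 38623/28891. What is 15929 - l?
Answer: 460166116/28891 ≈ 15928.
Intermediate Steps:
l = 38623/28891 (l = 38623*(1/28891) = 38623/28891 ≈ 1.3369)
15929 - l = 15929 - 1*38623/28891 = 15929 - 38623/28891 = 460166116/28891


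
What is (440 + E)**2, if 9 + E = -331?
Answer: 10000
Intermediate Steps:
E = -340 (E = -9 - 331 = -340)
(440 + E)**2 = (440 - 340)**2 = 100**2 = 10000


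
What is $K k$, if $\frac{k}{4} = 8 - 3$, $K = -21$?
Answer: $-420$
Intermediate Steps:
$k = 20$ ($k = 4 \left(8 - 3\right) = 4 \cdot 5 = 20$)
$K k = \left(-21\right) 20 = -420$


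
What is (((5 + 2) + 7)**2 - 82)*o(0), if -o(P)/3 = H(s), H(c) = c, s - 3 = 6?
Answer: -3078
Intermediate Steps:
s = 9 (s = 3 + 6 = 9)
o(P) = -27 (o(P) = -3*9 = -27)
(((5 + 2) + 7)**2 - 82)*o(0) = (((5 + 2) + 7)**2 - 82)*(-27) = ((7 + 7)**2 - 82)*(-27) = (14**2 - 82)*(-27) = (196 - 82)*(-27) = 114*(-27) = -3078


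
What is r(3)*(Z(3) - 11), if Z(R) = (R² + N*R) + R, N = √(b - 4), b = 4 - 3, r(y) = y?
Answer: 3 + 9*I*√3 ≈ 3.0 + 15.588*I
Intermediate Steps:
b = 1
N = I*√3 (N = √(1 - 4) = √(-3) = I*√3 ≈ 1.732*I)
Z(R) = R + R² + I*R*√3 (Z(R) = (R² + (I*√3)*R) + R = (R² + I*R*√3) + R = R + R² + I*R*√3)
r(3)*(Z(3) - 11) = 3*(3*(1 + 3 + I*√3) - 11) = 3*(3*(4 + I*√3) - 11) = 3*((12 + 3*I*√3) - 11) = 3*(1 + 3*I*√3) = 3 + 9*I*√3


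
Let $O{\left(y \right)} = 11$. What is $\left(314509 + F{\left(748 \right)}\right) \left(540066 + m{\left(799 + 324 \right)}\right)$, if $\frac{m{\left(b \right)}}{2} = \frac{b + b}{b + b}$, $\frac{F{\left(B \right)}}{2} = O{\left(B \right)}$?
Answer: $169868128108$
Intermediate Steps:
$F{\left(B \right)} = 22$ ($F{\left(B \right)} = 2 \cdot 11 = 22$)
$m{\left(b \right)} = 2$ ($m{\left(b \right)} = 2 \frac{b + b}{b + b} = 2 \frac{2 b}{2 b} = 2 \cdot 2 b \frac{1}{2 b} = 2 \cdot 1 = 2$)
$\left(314509 + F{\left(748 \right)}\right) \left(540066 + m{\left(799 + 324 \right)}\right) = \left(314509 + 22\right) \left(540066 + 2\right) = 314531 \cdot 540068 = 169868128108$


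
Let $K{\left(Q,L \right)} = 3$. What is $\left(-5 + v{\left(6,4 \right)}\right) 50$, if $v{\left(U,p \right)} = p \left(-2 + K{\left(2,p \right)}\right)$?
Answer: $-50$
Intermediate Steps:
$v{\left(U,p \right)} = p$ ($v{\left(U,p \right)} = p \left(-2 + 3\right) = p 1 = p$)
$\left(-5 + v{\left(6,4 \right)}\right) 50 = \left(-5 + 4\right) 50 = \left(-1\right) 50 = -50$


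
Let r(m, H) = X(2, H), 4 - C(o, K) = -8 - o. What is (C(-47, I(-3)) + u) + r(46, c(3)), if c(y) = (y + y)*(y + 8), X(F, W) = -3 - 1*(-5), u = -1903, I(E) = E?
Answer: -1936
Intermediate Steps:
C(o, K) = 12 + o (C(o, K) = 4 - (-8 - o) = 4 + (8 + o) = 12 + o)
X(F, W) = 2 (X(F, W) = -3 + 5 = 2)
c(y) = 2*y*(8 + y) (c(y) = (2*y)*(8 + y) = 2*y*(8 + y))
r(m, H) = 2
(C(-47, I(-3)) + u) + r(46, c(3)) = ((12 - 47) - 1903) + 2 = (-35 - 1903) + 2 = -1938 + 2 = -1936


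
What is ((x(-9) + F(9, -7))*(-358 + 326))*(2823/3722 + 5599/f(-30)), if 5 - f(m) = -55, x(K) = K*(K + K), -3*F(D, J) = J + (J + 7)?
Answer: -41429467976/83745 ≈ -4.9471e+5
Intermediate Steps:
F(D, J) = -7/3 - 2*J/3 (F(D, J) = -(J + (J + 7))/3 = -(J + (7 + J))/3 = -(7 + 2*J)/3 = -7/3 - 2*J/3)
x(K) = 2*K**2 (x(K) = K*(2*K) = 2*K**2)
f(m) = 60 (f(m) = 5 - 1*(-55) = 5 + 55 = 60)
((x(-9) + F(9, -7))*(-358 + 326))*(2823/3722 + 5599/f(-30)) = ((2*(-9)**2 + (-7/3 - 2/3*(-7)))*(-358 + 326))*(2823/3722 + 5599/60) = ((2*81 + (-7/3 + 14/3))*(-32))*(2823*(1/3722) + 5599*(1/60)) = ((162 + 7/3)*(-32))*(2823/3722 + 5599/60) = ((493/3)*(-32))*(10504429/111660) = -15776/3*10504429/111660 = -41429467976/83745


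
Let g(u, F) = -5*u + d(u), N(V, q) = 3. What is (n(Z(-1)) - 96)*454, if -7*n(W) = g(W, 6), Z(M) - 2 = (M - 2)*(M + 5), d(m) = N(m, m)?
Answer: -329150/7 ≈ -47021.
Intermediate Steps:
d(m) = 3
g(u, F) = 3 - 5*u (g(u, F) = -5*u + 3 = 3 - 5*u)
Z(M) = 2 + (-2 + M)*(5 + M) (Z(M) = 2 + (M - 2)*(M + 5) = 2 + (-2 + M)*(5 + M))
n(W) = -3/7 + 5*W/7 (n(W) = -(3 - 5*W)/7 = -3/7 + 5*W/7)
(n(Z(-1)) - 96)*454 = ((-3/7 + 5*(-8 + (-1)² + 3*(-1))/7) - 96)*454 = ((-3/7 + 5*(-8 + 1 - 3)/7) - 96)*454 = ((-3/7 + (5/7)*(-10)) - 96)*454 = ((-3/7 - 50/7) - 96)*454 = (-53/7 - 96)*454 = -725/7*454 = -329150/7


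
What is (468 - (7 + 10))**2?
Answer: 203401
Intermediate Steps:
(468 - (7 + 10))**2 = (468 - 1*17)**2 = (468 - 17)**2 = 451**2 = 203401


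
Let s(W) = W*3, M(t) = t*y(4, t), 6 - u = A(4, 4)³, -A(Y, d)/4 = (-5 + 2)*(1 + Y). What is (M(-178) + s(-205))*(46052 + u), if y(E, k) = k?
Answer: -5279927998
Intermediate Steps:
A(Y, d) = 12 + 12*Y (A(Y, d) = -4*(-5 + 2)*(1 + Y) = -(-12)*(1 + Y) = -4*(-3 - 3*Y) = 12 + 12*Y)
u = -215994 (u = 6 - (12 + 12*4)³ = 6 - (12 + 48)³ = 6 - 1*60³ = 6 - 1*216000 = 6 - 216000 = -215994)
M(t) = t² (M(t) = t*t = t²)
s(W) = 3*W
(M(-178) + s(-205))*(46052 + u) = ((-178)² + 3*(-205))*(46052 - 215994) = (31684 - 615)*(-169942) = 31069*(-169942) = -5279927998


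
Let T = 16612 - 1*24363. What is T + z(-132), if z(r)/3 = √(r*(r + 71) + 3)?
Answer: -7751 + 9*√895 ≈ -7481.8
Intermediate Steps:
T = -7751 (T = 16612 - 24363 = -7751)
z(r) = 3*√(3 + r*(71 + r)) (z(r) = 3*√(r*(r + 71) + 3) = 3*√(r*(71 + r) + 3) = 3*√(3 + r*(71 + r)))
T + z(-132) = -7751 + 3*√(3 + (-132)² + 71*(-132)) = -7751 + 3*√(3 + 17424 - 9372) = -7751 + 3*√8055 = -7751 + 3*(3*√895) = -7751 + 9*√895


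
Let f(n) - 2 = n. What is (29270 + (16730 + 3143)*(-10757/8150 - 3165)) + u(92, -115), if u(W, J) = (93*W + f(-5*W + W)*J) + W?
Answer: -512180775411/8150 ≈ -6.2844e+7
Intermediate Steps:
f(n) = 2 + n
u(W, J) = 94*W + J*(2 - 4*W) (u(W, J) = (93*W + (2 + (-5*W + W))*J) + W = (93*W + (2 - 4*W)*J) + W = (93*W + J*(2 - 4*W)) + W = 94*W + J*(2 - 4*W))
(29270 + (16730 + 3143)*(-10757/8150 - 3165)) + u(92, -115) = (29270 + (16730 + 3143)*(-10757/8150 - 3165)) + (94*92 - 2*(-115)*(-1 + 2*92)) = (29270 + 19873*(-10757*1/8150 - 3165)) + (8648 - 2*(-115)*(-1 + 184)) = (29270 + 19873*(-10757/8150 - 3165)) + (8648 - 2*(-115)*183) = (29270 + 19873*(-25805507/8150)) + (8648 + 42090) = (29270 - 512832840611/8150) + 50738 = -512594290111/8150 + 50738 = -512180775411/8150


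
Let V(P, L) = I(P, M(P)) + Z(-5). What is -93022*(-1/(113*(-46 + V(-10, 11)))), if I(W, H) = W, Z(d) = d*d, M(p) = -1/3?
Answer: -93022/3503 ≈ -26.555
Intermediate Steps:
M(p) = -1/3 (M(p) = -1*1/3 = -1/3)
Z(d) = d**2
V(P, L) = 25 + P (V(P, L) = P + (-5)**2 = P + 25 = 25 + P)
-93022*(-1/(113*(-46 + V(-10, 11)))) = -93022*(-1/(113*(-46 + (25 - 10)))) = -93022*(-1/(113*(-46 + 15))) = -93022/((-113*(-31))) = -93022/3503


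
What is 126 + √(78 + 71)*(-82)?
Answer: 126 - 82*√149 ≈ -874.94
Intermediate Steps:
126 + √(78 + 71)*(-82) = 126 + √149*(-82) = 126 - 82*√149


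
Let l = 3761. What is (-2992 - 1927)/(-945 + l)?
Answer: -4919/2816 ≈ -1.7468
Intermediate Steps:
(-2992 - 1927)/(-945 + l) = (-2992 - 1927)/(-945 + 3761) = -4919/2816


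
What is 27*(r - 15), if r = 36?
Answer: 567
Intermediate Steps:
27*(r - 15) = 27*(36 - 15) = 27*21 = 567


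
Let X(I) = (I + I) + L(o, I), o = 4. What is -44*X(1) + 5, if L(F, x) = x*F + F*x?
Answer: -435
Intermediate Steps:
L(F, x) = 2*F*x (L(F, x) = F*x + F*x = 2*F*x)
X(I) = 10*I (X(I) = (I + I) + 2*4*I = 2*I + 8*I = 10*I)
-44*X(1) + 5 = -440 + 5 = -435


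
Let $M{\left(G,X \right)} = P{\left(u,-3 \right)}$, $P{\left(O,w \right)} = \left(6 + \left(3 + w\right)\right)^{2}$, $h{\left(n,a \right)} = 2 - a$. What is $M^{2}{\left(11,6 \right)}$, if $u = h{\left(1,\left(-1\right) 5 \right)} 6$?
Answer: $1296$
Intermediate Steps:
$u = 42$ ($u = \left(2 - \left(-1\right) 5\right) 6 = \left(2 - -5\right) 6 = \left(2 + 5\right) 6 = 7 \cdot 6 = 42$)
$P{\left(O,w \right)} = \left(9 + w\right)^{2}$
$M{\left(G,X \right)} = 36$ ($M{\left(G,X \right)} = \left(9 - 3\right)^{2} = 6^{2} = 36$)
$M^{2}{\left(11,6 \right)} = 36^{2} = 1296$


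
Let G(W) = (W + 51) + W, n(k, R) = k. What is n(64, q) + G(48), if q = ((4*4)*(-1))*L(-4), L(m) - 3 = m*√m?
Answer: 211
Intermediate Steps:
L(m) = 3 + m^(3/2) (L(m) = 3 + m*√m = 3 + m^(3/2))
q = -48 + 128*I (q = ((4*4)*(-1))*(3 + (-4)^(3/2)) = (16*(-1))*(3 - 8*I) = -16*(3 - 8*I) = -48 + 128*I ≈ -48.0 + 128.0*I)
G(W) = 51 + 2*W (G(W) = (51 + W) + W = 51 + 2*W)
n(64, q) + G(48) = 64 + (51 + 2*48) = 64 + (51 + 96) = 64 + 147 = 211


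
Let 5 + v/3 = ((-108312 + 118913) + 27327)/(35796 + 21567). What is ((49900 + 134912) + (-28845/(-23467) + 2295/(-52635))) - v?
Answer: 291014804049720851/1574532187063 ≈ 1.8483e+5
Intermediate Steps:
v = -248887/19121 (v = -15 + 3*(((-108312 + 118913) + 27327)/(35796 + 21567)) = -15 + 3*((10601 + 27327)/57363) = -15 + 3*(37928*(1/57363)) = -15 + 3*(37928/57363) = -15 + 37928/19121 = -248887/19121 ≈ -13.016)
((49900 + 134912) + (-28845/(-23467) + 2295/(-52635))) - v = ((49900 + 134912) + (-28845/(-23467) + 2295/(-52635))) - 1*(-248887/19121) = (184812 + (-28845*(-1/23467) + 2295*(-1/52635))) + 248887/19121 = (184812 + (28845/23467 - 153/3509)) + 248887/19121 = (184812 + 97626654/82345703) + 248887/19121 = 15218571689490/82345703 + 248887/19121 = 291014804049720851/1574532187063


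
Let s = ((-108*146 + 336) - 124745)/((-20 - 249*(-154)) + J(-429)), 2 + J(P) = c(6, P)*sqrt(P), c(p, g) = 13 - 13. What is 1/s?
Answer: -38324/140177 ≈ -0.27340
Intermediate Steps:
c(p, g) = 0
J(P) = -2 (J(P) = -2 + 0*sqrt(P) = -2 + 0 = -2)
s = -140177/38324 (s = ((-108*146 + 336) - 124745)/((-20 - 249*(-154)) - 2) = ((-15768 + 336) - 124745)/((-20 + 38346) - 2) = (-15432 - 124745)/(38326 - 2) = -140177/38324 ≈ -3.6577)
1/s = 1/(-140177/38324) = -38324/140177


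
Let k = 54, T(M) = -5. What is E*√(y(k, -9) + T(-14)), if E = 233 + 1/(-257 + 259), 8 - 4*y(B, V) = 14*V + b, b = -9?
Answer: 467*√123/4 ≈ 1294.8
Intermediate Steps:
y(B, V) = 17/4 - 7*V/2 (y(B, V) = 2 - (14*V - 9)/4 = 2 - (-9 + 14*V)/4 = 2 + (9/4 - 7*V/2) = 17/4 - 7*V/2)
E = 467/2 (E = 233 + 1/2 = 233 + ½ = 467/2 ≈ 233.50)
E*√(y(k, -9) + T(-14)) = 467*√((17/4 - 7/2*(-9)) - 5)/2 = 467*√((17/4 + 63/2) - 5)/2 = 467*√(143/4 - 5)/2 = 467*√(123/4)/2 = 467*(√123/2)/2 = 467*√123/4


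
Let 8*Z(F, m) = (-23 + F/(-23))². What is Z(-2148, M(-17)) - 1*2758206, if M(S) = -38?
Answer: -11670106631/4232 ≈ -2.7576e+6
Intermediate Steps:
Z(F, m) = (-23 - F/23)²/8 (Z(F, m) = (-23 + F/(-23))²/8 = (-23 + F*(-1/23))²/8 = (-23 - F/23)²/8)
Z(-2148, M(-17)) - 1*2758206 = (529 - 2148)²/4232 - 1*2758206 = (1/4232)*(-1619)² - 2758206 = (1/4232)*2621161 - 2758206 = 2621161/4232 - 2758206 = -11670106631/4232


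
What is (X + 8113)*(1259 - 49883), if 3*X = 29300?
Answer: -869380912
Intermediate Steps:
X = 29300/3 (X = (⅓)*29300 = 29300/3 ≈ 9766.7)
(X + 8113)*(1259 - 49883) = (29300/3 + 8113)*(1259 - 49883) = (53639/3)*(-48624) = -869380912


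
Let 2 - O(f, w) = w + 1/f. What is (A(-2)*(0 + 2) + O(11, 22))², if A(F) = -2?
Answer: 70225/121 ≈ 580.37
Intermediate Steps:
O(f, w) = 2 - w - 1/f (O(f, w) = 2 - (w + 1/f) = 2 + (-w - 1/f) = 2 - w - 1/f)
(A(-2)*(0 + 2) + O(11, 22))² = (-2*(0 + 2) + (2 - 1*22 - 1/11))² = (-2*2 + (2 - 22 - 1*1/11))² = (-4 + (2 - 22 - 1/11))² = (-4 - 221/11)² = (-265/11)² = 70225/121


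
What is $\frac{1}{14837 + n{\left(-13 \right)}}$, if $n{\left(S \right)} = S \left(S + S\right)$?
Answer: $\frac{1}{15175} \approx 6.5898 \cdot 10^{-5}$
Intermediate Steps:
$n{\left(S \right)} = 2 S^{2}$ ($n{\left(S \right)} = S 2 S = 2 S^{2}$)
$\frac{1}{14837 + n{\left(-13 \right)}} = \frac{1}{14837 + 2 \left(-13\right)^{2}} = \frac{1}{14837 + 2 \cdot 169} = \frac{1}{14837 + 338} = \frac{1}{15175}$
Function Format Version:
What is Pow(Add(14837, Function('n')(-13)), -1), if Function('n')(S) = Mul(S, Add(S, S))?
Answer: Rational(1, 15175) ≈ 6.5898e-5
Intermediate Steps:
Function('n')(S) = Mul(2, Pow(S, 2)) (Function('n')(S) = Mul(S, Mul(2, S)) = Mul(2, Pow(S, 2)))
Pow(Add(14837, Function('n')(-13)), -1) = Pow(Add(14837, Mul(2, Pow(-13, 2))), -1) = Pow(Add(14837, Mul(2, 169)), -1) = Pow(Add(14837, 338), -1) = Pow(15175, -1) = Rational(1, 15175)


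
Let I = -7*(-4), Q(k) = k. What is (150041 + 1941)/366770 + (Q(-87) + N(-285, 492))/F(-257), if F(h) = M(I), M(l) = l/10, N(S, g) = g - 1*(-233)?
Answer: 293031012/1283695 ≈ 228.27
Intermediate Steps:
N(S, g) = 233 + g (N(S, g) = g + 233 = 233 + g)
I = 28
M(l) = l/10 (M(l) = l*(⅒) = l/10)
F(h) = 14/5 (F(h) = (⅒)*28 = 14/5)
(150041 + 1941)/366770 + (Q(-87) + N(-285, 492))/F(-257) = (150041 + 1941)/366770 + (-87 + (233 + 492))/(14/5) = 151982*(1/366770) + (-87 + 725)*(5/14) = 75991/183385 + 638*(5/14) = 75991/183385 + 1595/7 = 293031012/1283695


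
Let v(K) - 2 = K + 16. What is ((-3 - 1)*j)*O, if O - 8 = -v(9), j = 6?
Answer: 456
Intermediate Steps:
v(K) = 18 + K (v(K) = 2 + (K + 16) = 2 + (16 + K) = 18 + K)
O = -19 (O = 8 - (18 + 9) = 8 - 1*27 = 8 - 27 = -19)
((-3 - 1)*j)*O = ((-3 - 1)*6)*(-19) = -4*6*(-19) = -24*(-19) = 456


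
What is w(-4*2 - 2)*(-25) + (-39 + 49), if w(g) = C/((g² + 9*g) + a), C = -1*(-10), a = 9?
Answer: -60/19 ≈ -3.1579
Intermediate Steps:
C = 10
w(g) = 10/(9 + g² + 9*g) (w(g) = 10/((g² + 9*g) + 9) = 10/(9 + g² + 9*g))
w(-4*2 - 2)*(-25) + (-39 + 49) = (10/(9 + (-4*2 - 2)² + 9*(-4*2 - 2)))*(-25) + (-39 + 49) = (10/(9 + (-8 - 2)² + 9*(-8 - 2)))*(-25) + 10 = (10/(9 + (-10)² + 9*(-10)))*(-25) + 10 = (10/(9 + 100 - 90))*(-25) + 10 = (10/19)*(-25) + 10 = -250/19 + 10 = -60/19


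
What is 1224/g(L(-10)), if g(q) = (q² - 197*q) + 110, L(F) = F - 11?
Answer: 153/586 ≈ 0.26109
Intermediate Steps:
L(F) = -11 + F
g(q) = 110 + q² - 197*q
1224/g(L(-10)) = 1224/(110 + (-11 - 10)² - 197*(-11 - 10)) = 1224/(110 + (-21)² - 197*(-21)) = 1224/(110 + 441 + 4137) = 1224/4688 = 1224*(1/4688) = 153/586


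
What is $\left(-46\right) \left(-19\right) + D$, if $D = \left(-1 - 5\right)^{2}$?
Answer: $910$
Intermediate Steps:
$D = 36$ ($D = \left(-6\right)^{2} = 36$)
$\left(-46\right) \left(-19\right) + D = \left(-46\right) \left(-19\right) + 36 = 874 + 36 = 910$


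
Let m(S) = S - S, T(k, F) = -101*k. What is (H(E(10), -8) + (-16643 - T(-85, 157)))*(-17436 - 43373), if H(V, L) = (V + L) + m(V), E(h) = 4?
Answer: 1534332688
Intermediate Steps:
m(S) = 0
H(V, L) = L + V (H(V, L) = (V + L) + 0 = (L + V) + 0 = L + V)
(H(E(10), -8) + (-16643 - T(-85, 157)))*(-17436 - 43373) = ((-8 + 4) + (-16643 - (-101)*(-85)))*(-17436 - 43373) = (-4 + (-16643 - 1*8585))*(-60809) = (-4 + (-16643 - 8585))*(-60809) = (-4 - 25228)*(-60809) = -25232*(-60809) = 1534332688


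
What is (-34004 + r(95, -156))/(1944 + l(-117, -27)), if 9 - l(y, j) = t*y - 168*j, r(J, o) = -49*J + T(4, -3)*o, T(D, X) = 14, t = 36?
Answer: -40843/1629 ≈ -25.072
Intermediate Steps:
r(J, o) = -49*J + 14*o
l(y, j) = 9 - 36*y + 168*j (l(y, j) = 9 - (36*y - 168*j) = 9 - (-168*j + 36*y) = 9 + (-36*y + 168*j) = 9 - 36*y + 168*j)
(-34004 + r(95, -156))/(1944 + l(-117, -27)) = (-34004 + (-49*95 + 14*(-156)))/(1944 + (9 - 36*(-117) + 168*(-27))) = (-34004 + (-4655 - 2184))/(1944 + (9 + 4212 - 4536)) = (-34004 - 6839)/(1944 - 315) = -40843/1629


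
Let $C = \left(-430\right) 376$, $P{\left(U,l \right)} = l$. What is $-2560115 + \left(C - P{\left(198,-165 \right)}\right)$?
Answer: $-2721630$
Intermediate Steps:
$C = -161680$
$-2560115 + \left(C - P{\left(198,-165 \right)}\right) = -2560115 - 161515 = -2721630$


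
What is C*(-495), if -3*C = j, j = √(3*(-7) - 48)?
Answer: 165*I*√69 ≈ 1370.6*I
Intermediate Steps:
j = I*√69 (j = √(-21 - 48) = √(-69) = I*√69 ≈ 8.3066*I)
C = -I*√69/3 ≈ -2.7689*I
C*(-495) = -I*√69/3*(-495) = 165*I*√69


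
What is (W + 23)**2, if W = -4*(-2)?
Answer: 961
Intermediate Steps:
W = 8
(W + 23)**2 = (8 + 23)**2 = 31**2 = 961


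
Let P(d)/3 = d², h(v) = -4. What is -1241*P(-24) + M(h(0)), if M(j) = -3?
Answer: -2144451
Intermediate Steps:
P(d) = 3*d²
-1241*P(-24) + M(h(0)) = -3723*(-24)² - 3 = -3723*576 - 3 = -1241*1728 - 3 = -2144448 - 3 = -2144451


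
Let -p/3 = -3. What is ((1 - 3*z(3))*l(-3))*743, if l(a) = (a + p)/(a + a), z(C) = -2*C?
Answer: -14117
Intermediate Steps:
p = 9 (p = -3*(-3) = 9)
l(a) = (9 + a)/(2*a) (l(a) = (a + 9)/(a + a) = (9 + a)/((2*a)) = (9 + a)*(1/(2*a)) = (9 + a)/(2*a))
((1 - 3*z(3))*l(-3))*743 = ((1 - (-6)*3)*((½)*(9 - 3)/(-3)))*743 = ((1 - 3*(-6))*((½)*(-⅓)*6))*743 = ((1 + 18)*(-1))*743 = (19*(-1))*743 = -19*743 = -14117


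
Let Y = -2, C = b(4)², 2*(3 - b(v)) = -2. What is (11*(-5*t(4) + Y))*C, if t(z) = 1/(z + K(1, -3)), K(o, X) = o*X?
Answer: -1232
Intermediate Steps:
b(v) = 4 (b(v) = 3 - ½*(-2) = 3 + 1 = 4)
C = 16 (C = 4² = 16)
K(o, X) = X*o
t(z) = 1/(-3 + z) (t(z) = 1/(z - 3*1) = 1/(z - 3) = 1/(-3 + z))
(11*(-5*t(4) + Y))*C = (11*(-5/(-3 + 4) - 2))*16 = (11*(-5/1 - 2))*16 = (11*(-5*1 - 2))*16 = (11*(-5 - 2))*16 = (11*(-7))*16 = -77*16 = -1232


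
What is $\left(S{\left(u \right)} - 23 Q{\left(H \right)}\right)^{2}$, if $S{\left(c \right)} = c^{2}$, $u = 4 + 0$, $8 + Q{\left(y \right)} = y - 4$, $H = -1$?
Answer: $99225$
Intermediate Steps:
$Q{\left(y \right)} = -12 + y$ ($Q{\left(y \right)} = -8 + \left(y - 4\right) = -8 + \left(-4 + y\right) = -12 + y$)
$u = 4$
$\left(S{\left(u \right)} - 23 Q{\left(H \right)}\right)^{2} = \left(4^{2} - 23 \left(-12 - 1\right)\right)^{2} = \left(16 - -299\right)^{2} = \left(16 + 299\right)^{2} = 315^{2} = 99225$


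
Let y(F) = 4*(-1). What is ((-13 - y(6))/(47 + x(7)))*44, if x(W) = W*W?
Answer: -33/8 ≈ -4.1250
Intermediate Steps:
x(W) = W²
y(F) = -4
((-13 - y(6))/(47 + x(7)))*44 = ((-13 - 1*(-4))/(47 + 7²))*44 = ((-13 + 4)/(47 + 49))*44 = (-9/96)*44 = ((1/96)*(-9))*44 = -3/32*44 = -33/8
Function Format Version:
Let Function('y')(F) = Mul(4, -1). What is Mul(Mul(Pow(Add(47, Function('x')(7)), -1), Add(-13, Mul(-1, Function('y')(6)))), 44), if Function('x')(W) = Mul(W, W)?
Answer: Rational(-33, 8) ≈ -4.1250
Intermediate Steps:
Function('x')(W) = Pow(W, 2)
Function('y')(F) = -4
Mul(Mul(Pow(Add(47, Function('x')(7)), -1), Add(-13, Mul(-1, Function('y')(6)))), 44) = Mul(Mul(Pow(Add(47, Pow(7, 2)), -1), Add(-13, Mul(-1, -4))), 44) = Mul(Mul(Pow(Add(47, 49), -1), Add(-13, 4)), 44) = Mul(Mul(Pow(96, -1), -9), 44) = Mul(Mul(Rational(1, 96), -9), 44) = Mul(Rational(-3, 32), 44) = Rational(-33, 8)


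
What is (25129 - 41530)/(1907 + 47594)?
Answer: -16401/49501 ≈ -0.33133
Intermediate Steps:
(25129 - 41530)/(1907 + 47594) = -16401/49501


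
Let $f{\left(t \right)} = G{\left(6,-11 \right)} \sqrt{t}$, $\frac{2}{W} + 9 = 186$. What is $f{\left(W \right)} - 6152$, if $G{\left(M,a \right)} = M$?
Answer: $-6152 + \frac{2 \sqrt{354}}{59} \approx -6151.4$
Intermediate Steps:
$W = \frac{2}{177}$ ($W = \frac{2}{-9 + 186} = \frac{2}{177} \approx 0.011299$)
$f{\left(t \right)} = 6 \sqrt{t}$
$f{\left(W \right)} - 6152 = 6 \sqrt{\frac{2}{177}} - 6152 = 6 \frac{\sqrt{354}}{177} - 6152 = \frac{2 \sqrt{354}}{59} - 6152 = -6152 + \frac{2 \sqrt{354}}{59}$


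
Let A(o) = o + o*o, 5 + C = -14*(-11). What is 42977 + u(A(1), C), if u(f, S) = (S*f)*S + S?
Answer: 87528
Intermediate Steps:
C = 149 (C = -5 - 14*(-11) = -5 + 154 = 149)
A(o) = o + o**2
u(f, S) = S + f*S**2 (u(f, S) = f*S**2 + S = S + f*S**2)
42977 + u(A(1), C) = 42977 + 149*(1 + 149*(1*(1 + 1))) = 42977 + 149*(1 + 149*(1*2)) = 42977 + 149*(1 + 149*2) = 42977 + 149*(1 + 298) = 42977 + 149*299 = 42977 + 44551 = 87528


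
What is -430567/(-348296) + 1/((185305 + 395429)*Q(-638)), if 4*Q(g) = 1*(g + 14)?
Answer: 187533670459/151700496948 ≈ 1.2362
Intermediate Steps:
Q(g) = 7/2 + g/4 (Q(g) = (1*(g + 14))/4 = (1*(14 + g))/4 = (14 + g)/4 = 7/2 + g/4)
-430567/(-348296) + 1/((185305 + 395429)*Q(-638)) = -430567/(-348296) + 1/((185305 + 395429)*(7/2 + (1/4)*(-638))) = -430567*(-1/348296) + 1/(580734*(7/2 - 319/2)) = 430567/348296 + (1/580734)/(-156) = 430567/348296 + (1/580734)*(-1/156) = 430567/348296 - 1/90594504 = 187533670459/151700496948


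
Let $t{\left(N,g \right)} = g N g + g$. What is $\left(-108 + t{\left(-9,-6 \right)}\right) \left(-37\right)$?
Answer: $16206$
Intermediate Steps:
$t{\left(N,g \right)} = g + N g^{2}$ ($t{\left(N,g \right)} = N g g + g = N g^{2} + g = g + N g^{2}$)
$\left(-108 + t{\left(-9,-6 \right)}\right) \left(-37\right) = \left(-108 - 6 \left(1 - -54\right)\right) \left(-37\right) = \left(-108 - 6 \left(1 + 54\right)\right) \left(-37\right) = \left(-108 - 330\right) \left(-37\right) = \left(-438\right) \left(-37\right) = 16206$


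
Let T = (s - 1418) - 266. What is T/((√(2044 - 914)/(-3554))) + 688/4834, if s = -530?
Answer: 344/2417 + 3934278*√1130/565 ≈ 2.3408e+5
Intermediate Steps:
T = -2214 (T = (-530 - 1418) - 266 = -1948 - 266 = -2214)
T/((√(2044 - 914)/(-3554))) + 688/4834 = -2214*(-3554/√(2044 - 914)) + 688/4834 = -2214*(-1777*√1130/565) + 688*(1/4834) = -2214*(-1777*√1130/565) + 344/2417 = -(-3934278)*√1130/565 + 344/2417 = 3934278*√1130/565 + 344/2417 = 344/2417 + 3934278*√1130/565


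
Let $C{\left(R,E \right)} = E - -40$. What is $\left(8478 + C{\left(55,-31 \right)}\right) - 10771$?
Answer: $-2284$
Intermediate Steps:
$C{\left(R,E \right)} = 40 + E$ ($C{\left(R,E \right)} = E + 40 = 40 + E$)
$\left(8478 + C{\left(55,-31 \right)}\right) - 10771 = \left(8478 + \left(40 - 31\right)\right) - 10771 = \left(8478 + 9\right) - 10771 = 8487 - 10771 = -2284$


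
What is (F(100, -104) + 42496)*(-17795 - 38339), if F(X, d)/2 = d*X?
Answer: -1217883264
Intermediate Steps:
F(X, d) = 2*X*d (F(X, d) = 2*(d*X) = 2*(X*d) = 2*X*d)
(F(100, -104) + 42496)*(-17795 - 38339) = (2*100*(-104) + 42496)*(-17795 - 38339) = (-20800 + 42496)*(-56134) = 21696*(-56134) = -1217883264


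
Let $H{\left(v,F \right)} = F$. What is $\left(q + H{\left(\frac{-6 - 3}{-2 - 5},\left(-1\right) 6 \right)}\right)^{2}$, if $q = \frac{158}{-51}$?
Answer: $\frac{215296}{2601} \approx 82.774$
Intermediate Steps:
$q = - \frac{158}{51}$ ($q = 158 \left(- \frac{1}{51}\right) = - \frac{158}{51} \approx -3.098$)
$\left(q + H{\left(\frac{-6 - 3}{-2 - 5},\left(-1\right) 6 \right)}\right)^{2} = \left(- \frac{158}{51} - 6\right)^{2} = \left(- \frac{464}{51}\right)^{2} = \frac{215296}{2601}$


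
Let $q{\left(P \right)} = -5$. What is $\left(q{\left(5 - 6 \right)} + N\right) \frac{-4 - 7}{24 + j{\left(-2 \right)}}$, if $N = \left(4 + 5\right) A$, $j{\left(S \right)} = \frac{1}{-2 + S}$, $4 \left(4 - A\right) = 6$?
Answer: $- \frac{154}{19} \approx -8.1053$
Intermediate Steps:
$A = \frac{5}{2}$ ($A = 4 - \frac{3}{2} = \frac{5}{2} \approx 2.5$)
$N = \frac{45}{2}$ ($N = \left(4 + 5\right) \frac{5}{2} = 9 \cdot \frac{5}{2} = \frac{45}{2} \approx 22.5$)
$\left(q{\left(5 - 6 \right)} + N\right) \frac{-4 - 7}{24 + j{\left(-2 \right)}} = \left(-5 + \frac{45}{2}\right) \frac{-4 - 7}{24 + \frac{1}{-2 - 2}} = \frac{35 \left(- \frac{11}{24 + \frac{1}{-4}}\right)}{2} = \frac{35 \left(- \frac{11}{24 - \frac{1}{4}}\right)}{2} = \frac{35 \left(- \frac{11}{\frac{95}{4}}\right)}{2} = \frac{35 \left(\left(-11\right) \frac{4}{95}\right)}{2} = \frac{35}{2} \left(- \frac{44}{95}\right) = - \frac{154}{19}$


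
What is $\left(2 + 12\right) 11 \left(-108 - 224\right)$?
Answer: $-51128$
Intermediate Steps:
$\left(2 + 12\right) 11 \left(-108 - 224\right) = 14 \cdot 11 \left(-332\right) = 154 \left(-332\right) = -51128$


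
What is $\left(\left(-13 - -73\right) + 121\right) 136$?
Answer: $24616$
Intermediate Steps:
$\left(\left(-13 - -73\right) + 121\right) 136 = \left(\left(-13 + 73\right) + 121\right) 136 = \left(60 + 121\right) 136 = 181 \cdot 136 = 24616$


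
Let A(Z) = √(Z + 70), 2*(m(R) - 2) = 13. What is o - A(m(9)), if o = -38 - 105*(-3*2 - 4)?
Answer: 1012 - √314/2 ≈ 1003.1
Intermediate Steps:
m(R) = 17/2 (m(R) = 2 + (½)*13 = 2 + 13/2 = 17/2)
A(Z) = √(70 + Z)
o = 1012 (o = -38 - 105*(-6 - 4) = -38 - 105*(-10) = -38 + 1050 = 1012)
o - A(m(9)) = 1012 - √(70 + 17/2) = 1012 - √(157/2) = 1012 - √314/2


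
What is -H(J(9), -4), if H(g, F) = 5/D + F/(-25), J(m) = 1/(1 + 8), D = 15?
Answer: -37/75 ≈ -0.49333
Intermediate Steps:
J(m) = ⅑ (J(m) = 1/9 = ⅑)
H(g, F) = ⅓ - F/25 (H(g, F) = 5/15 + F/(-25) = 5*(1/15) + F*(-1/25) = ⅓ - F/25)
-H(J(9), -4) = -(⅓ - 1/25*(-4)) = -(⅓ + 4/25) = -1*37/75 = -37/75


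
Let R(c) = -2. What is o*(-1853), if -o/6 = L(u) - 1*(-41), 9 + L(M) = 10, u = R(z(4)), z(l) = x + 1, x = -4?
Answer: 466956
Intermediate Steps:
z(l) = -3 (z(l) = -4 + 1 = -3)
u = -2
L(M) = 1 (L(M) = -9 + 10 = 1)
o = -252 (o = -6*(1 - 1*(-41)) = -6*(1 + 41) = -6*42 = -252)
o*(-1853) = -252*(-1853) = 466956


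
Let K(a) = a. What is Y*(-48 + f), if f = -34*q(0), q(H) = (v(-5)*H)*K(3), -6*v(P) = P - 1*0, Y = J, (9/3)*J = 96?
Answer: -1536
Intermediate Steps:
J = 32 (J = (⅓)*96 = 32)
Y = 32
v(P) = -P/6 (v(P) = -(P - 1*0)/6 = -(P + 0)/6 = -P/6)
q(H) = 5*H/2 (q(H) = ((-⅙*(-5))*H)*3 = (5*H/6)*3 = 5*H/2)
f = 0 (f = -85*0 = -34*0 = 0)
Y*(-48 + f) = 32*(-48 + 0) = 32*(-48) = -1536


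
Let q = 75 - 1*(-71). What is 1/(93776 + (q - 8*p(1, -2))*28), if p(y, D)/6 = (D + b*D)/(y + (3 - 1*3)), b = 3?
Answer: 1/108616 ≈ 9.2067e-6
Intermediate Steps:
q = 146 (q = 75 + 71 = 146)
p(y, D) = 24*D/y (p(y, D) = 6*((D + 3*D)/(y + (3 - 1*3))) = 6*((4*D)/(y + (3 - 3))) = 6*((4*D)/(y + 0)) = 6*((4*D)/y) = 6*(4*D/y) = 24*D/y)
1/(93776 + (q - 8*p(1, -2))*28) = 1/(93776 + (146 - 192*(-2)/1)*28) = 1/(93776 + (146 - 192*(-2))*28) = 1/(93776 + (146 - 8*(-48))*28) = 1/(93776 + (146 + 384)*28) = 1/(93776 + 530*28) = 1/(93776 + 14840) = 1/108616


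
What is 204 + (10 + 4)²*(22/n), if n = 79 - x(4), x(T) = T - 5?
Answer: 2579/10 ≈ 257.90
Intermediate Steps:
x(T) = -5 + T
n = 80 (n = 79 - (-5 + 4) = 79 - 1*(-1) = 79 + 1 = 80)
204 + (10 + 4)²*(22/n) = 204 + (10 + 4)²*(22/80) = 204 + 14²*(22*(1/80)) = 204 + 196*(11/40) = 204 + 539/10 = 2579/10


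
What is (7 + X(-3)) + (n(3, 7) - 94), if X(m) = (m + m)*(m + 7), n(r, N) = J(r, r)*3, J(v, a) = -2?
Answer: -117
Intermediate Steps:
n(r, N) = -6 (n(r, N) = -2*3 = -6)
X(m) = 2*m*(7 + m) (X(m) = (2*m)*(7 + m) = 2*m*(7 + m))
(7 + X(-3)) + (n(3, 7) - 94) = (7 + 2*(-3)*(7 - 3)) + (-6 - 94) = (7 + 2*(-3)*4) - 100 = (7 - 24) - 100 = -17 - 100 = -117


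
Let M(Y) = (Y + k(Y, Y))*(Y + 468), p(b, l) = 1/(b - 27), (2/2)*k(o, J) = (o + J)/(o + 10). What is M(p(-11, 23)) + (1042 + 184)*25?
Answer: 16765918135/547276 ≈ 30635.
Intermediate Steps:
k(o, J) = (J + o)/(10 + o) (k(o, J) = (o + J)/(o + 10) = (J + o)/(10 + o))
p(b, l) = 1/(-27 + b)
M(Y) = (468 + Y)*(Y + 2*Y/(10 + Y)) (M(Y) = (Y + (Y + Y)/(10 + Y))*(Y + 468) = (Y + (2*Y)/(10 + Y))*(468 + Y) = (Y + 2*Y/(10 + Y))*(468 + Y) = (468 + Y)*(Y + 2*Y/(10 + Y)))
M(p(-11, 23)) + (1042 + 184)*25 = (5616 + (1/(-27 - 11))² + 480/(-27 - 11))/((-27 - 11)*(10 + 1/(-27 - 11))) + (1042 + 184)*25 = (5616 + (1/(-38))² + 480/(-38))/((-38)*(10 + 1/(-38))) + 1226*25 = -(5616 + (-1/38)² + 480*(-1/38))/(38*(10 - 1/38)) + 30650 = -(5616 + 1/1444 - 240/19)/(38*379/38) + 30650 = -1/38*38/379*8091265/1444 + 30650 = -8091265/547276 + 30650 = 16765918135/547276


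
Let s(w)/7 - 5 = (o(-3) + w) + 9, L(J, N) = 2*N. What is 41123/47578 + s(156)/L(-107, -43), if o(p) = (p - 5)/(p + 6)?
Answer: -78289679/6137562 ≈ -12.756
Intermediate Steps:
o(p) = (-5 + p)/(6 + p)
s(w) = 238/3 + 7*w (s(w) = 35 + 7*(((-5 - 3)/(6 - 3) + w) + 9) = 35 + 7*((-8/3 + w) + 9) = 35 + 7*(19/3 + w) = 35 + (133/3 + 7*w) = 238/3 + 7*w)
41123/47578 + s(156)/L(-107, -43) = 41123/47578 + (238/3 + 7*156)/((2*(-43))) = 41123*(1/47578) + (238/3 + 1092)/(-86) = 41123/47578 + (3514/3)*(-1/86) = 41123/47578 - 1757/129 = -78289679/6137562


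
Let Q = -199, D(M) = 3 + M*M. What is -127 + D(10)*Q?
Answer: -20624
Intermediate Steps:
D(M) = 3 + M²
-127 + D(10)*Q = -127 + (3 + 10²)*(-199) = -127 + (3 + 100)*(-199) = -127 + 103*(-199) = -127 - 20497 = -20624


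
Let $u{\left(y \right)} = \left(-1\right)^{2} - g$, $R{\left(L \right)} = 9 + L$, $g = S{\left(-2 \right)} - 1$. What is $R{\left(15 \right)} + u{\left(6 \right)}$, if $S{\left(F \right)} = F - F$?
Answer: $26$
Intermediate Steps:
$S{\left(F \right)} = 0$
$g = -1$ ($g = 0 - 1 = -1$)
$u{\left(y \right)} = 2$ ($u{\left(y \right)} = \left(-1\right)^{2} - -1 = 1 + 1 = 2$)
$R{\left(15 \right)} + u{\left(6 \right)} = \left(9 + 15\right) + 2 = 24 + 2 = 26$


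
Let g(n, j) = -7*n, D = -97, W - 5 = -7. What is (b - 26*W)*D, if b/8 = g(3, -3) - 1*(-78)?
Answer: -49276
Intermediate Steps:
W = -2 (W = 5 - 7 = -2)
b = 456 (b = 8*(-7*3 - 1*(-78)) = 8*(-21 + 78) = 8*57 = 456)
(b - 26*W)*D = (456 - 26*(-2))*(-97) = (456 + 52)*(-97) = 508*(-97) = -49276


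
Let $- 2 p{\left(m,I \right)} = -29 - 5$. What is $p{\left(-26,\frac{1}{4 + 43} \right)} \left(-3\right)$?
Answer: $-51$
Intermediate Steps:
$p{\left(m,I \right)} = 17$ ($p{\left(m,I \right)} = - \frac{-29 - 5}{2} = \left(- \frac{1}{2}\right) \left(-34\right) = 17$)
$p{\left(-26,\frac{1}{4 + 43} \right)} \left(-3\right) = 17 \left(-3\right) = -51$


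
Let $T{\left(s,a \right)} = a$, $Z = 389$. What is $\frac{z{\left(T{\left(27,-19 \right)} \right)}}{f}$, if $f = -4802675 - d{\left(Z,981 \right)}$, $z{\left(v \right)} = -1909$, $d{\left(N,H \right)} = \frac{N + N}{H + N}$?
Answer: $\frac{1307665}{3289832764} \approx 0.00039749$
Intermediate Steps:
$d{\left(N,H \right)} = \frac{2 N}{H + N}$
$f = - \frac{3289832764}{685}$ ($f = -4802675 - 2 \cdot 389 \frac{1}{981 + 389} = -4802675 - 2 \cdot 389 \cdot \frac{1}{1370} = -4802675 - \frac{389}{685} = - \frac{3289832764}{685} \approx -4.8027 \cdot 10^{6}$)
$\frac{z{\left(T{\left(27,-19 \right)} \right)}}{f} = - \frac{1909}{- \frac{3289832764}{685}} = \left(-1909\right) \left(- \frac{685}{3289832764}\right) = \frac{1307665}{3289832764}$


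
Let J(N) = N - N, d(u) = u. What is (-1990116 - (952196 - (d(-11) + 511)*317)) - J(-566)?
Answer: -2783812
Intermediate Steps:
J(N) = 0
(-1990116 - (952196 - (d(-11) + 511)*317)) - J(-566) = (-1990116 - (952196 - (-11 + 511)*317)) - 1*0 = (-1990116 - (952196 - 500*317)) + 0 = (-1990116 - (952196 - 1*158500)) + 0 = (-1990116 - (952196 - 158500)) + 0 = (-1990116 - 1*793696) + 0 = (-1990116 - 793696) + 0 = -2783812 + 0 = -2783812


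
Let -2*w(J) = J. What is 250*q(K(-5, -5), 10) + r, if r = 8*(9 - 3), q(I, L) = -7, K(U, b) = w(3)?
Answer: -1702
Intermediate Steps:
w(J) = -J/2
K(U, b) = -3/2 (K(U, b) = -1/2*3 = -3/2)
r = 48 (r = 8*6 = 48)
250*q(K(-5, -5), 10) + r = 250*(-7) + 48 = -1750 + 48 = -1702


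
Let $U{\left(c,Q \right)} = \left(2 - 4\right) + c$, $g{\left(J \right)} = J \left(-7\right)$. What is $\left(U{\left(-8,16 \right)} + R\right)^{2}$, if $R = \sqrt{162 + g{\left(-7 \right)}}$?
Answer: $\left(10 - \sqrt{211}\right)^{2} \approx 20.483$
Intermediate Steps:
$g{\left(J \right)} = - 7 J$
$U{\left(c,Q \right)} = -2 + c$
$R = \sqrt{211}$ ($R = \sqrt{162 - -49} = \sqrt{162 + 49} = \sqrt{211} \approx 14.526$)
$\left(U{\left(-8,16 \right)} + R\right)^{2} = \left(\left(-2 - 8\right) + \sqrt{211}\right)^{2} = \left(-10 + \sqrt{211}\right)^{2}$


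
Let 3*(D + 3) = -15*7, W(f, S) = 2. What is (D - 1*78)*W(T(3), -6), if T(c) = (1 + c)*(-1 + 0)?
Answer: -232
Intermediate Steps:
T(c) = -1 - c (T(c) = (1 + c)*(-1) = -1 - c)
D = -38 (D = -3 + (-15*7)/3 = -3 + (⅓)*(-105) = -3 - 35 = -38)
(D - 1*78)*W(T(3), -6) = (-38 - 1*78)*2 = (-38 - 78)*2 = -116*2 = -232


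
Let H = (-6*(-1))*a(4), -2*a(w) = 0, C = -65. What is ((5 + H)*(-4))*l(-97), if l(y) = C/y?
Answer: -1300/97 ≈ -13.402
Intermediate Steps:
a(w) = 0 (a(w) = -½*0 = 0)
H = 0 (H = -6*(-1)*0 = -3*(-2)*0 = 6*0 = 0)
l(y) = -65/y
((5 + H)*(-4))*l(-97) = ((5 + 0)*(-4))*(-65/(-97)) = (5*(-4))*(-65*(-1/97)) = -20*65/97 = -1300/97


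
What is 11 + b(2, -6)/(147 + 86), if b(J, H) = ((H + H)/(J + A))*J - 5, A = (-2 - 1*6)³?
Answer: 217434/19805 ≈ 10.979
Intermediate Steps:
A = -512 (A = (-2 - 6)³ = (-8)³ = -512)
b(J, H) = -5 + 2*H*J/(-512 + J) (b(J, H) = ((H + H)/(J - 512))*J - 5 = ((2*H)/(-512 + J))*J - 5 = (2*H/(-512 + J))*J - 5 = 2*H*J/(-512 + J) - 5 = -5 + 2*H*J/(-512 + J))
11 + b(2, -6)/(147 + 86) = 11 + ((2560 - 5*2 + 2*(-6)*2)/(-512 + 2))/(147 + 86) = 11 + ((2560 - 10 - 24)/(-510))/233 = 11 - 1/510*2526*(1/233) = 11 - 421/85*1/233 = 11 - 421/19805 = 217434/19805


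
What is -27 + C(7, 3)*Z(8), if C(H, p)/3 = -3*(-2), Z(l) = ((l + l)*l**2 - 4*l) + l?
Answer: 17973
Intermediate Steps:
Z(l) = -3*l + 2*l**3 (Z(l) = ((2*l)*l**2 - 4*l) + l = (2*l**3 - 4*l) + l = (-4*l + 2*l**3) + l = -3*l + 2*l**3)
C(H, p) = 18 (C(H, p) = 3*(-3*(-2)) = 3*6 = 18)
-27 + C(7, 3)*Z(8) = -27 + 18*(8*(-3 + 2*8**2)) = -27 + 18*(8*(-3 + 2*64)) = -27 + 18*(8*(-3 + 128)) = -27 + 18*(8*125) = -27 + 18*1000 = -27 + 18000 = 17973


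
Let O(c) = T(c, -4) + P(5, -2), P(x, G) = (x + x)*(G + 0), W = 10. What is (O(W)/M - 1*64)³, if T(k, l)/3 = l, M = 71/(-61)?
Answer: -17414258688/357911 ≈ -48655.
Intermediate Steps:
M = -71/61 (M = 71*(-1/61) = -71/61 ≈ -1.1639)
T(k, l) = 3*l
P(x, G) = 2*G*x (P(x, G) = (2*x)*G = 2*G*x)
O(c) = -32 (O(c) = 3*(-4) + 2*(-2)*5 = -12 - 20 = -32)
(O(W)/M - 1*64)³ = (-32/(-71/61) - 1*64)³ = (-32*(-61/71) - 64)³ = (1952/71 - 64)³ = (-2592/71)³ = -17414258688/357911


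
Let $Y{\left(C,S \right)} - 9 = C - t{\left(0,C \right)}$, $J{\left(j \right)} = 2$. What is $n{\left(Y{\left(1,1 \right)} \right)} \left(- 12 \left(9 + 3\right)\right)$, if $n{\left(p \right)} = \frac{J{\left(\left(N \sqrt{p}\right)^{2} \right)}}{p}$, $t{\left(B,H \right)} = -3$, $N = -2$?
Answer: $- \frac{288}{13} \approx -22.154$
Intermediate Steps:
$Y{\left(C,S \right)} = 12 + C$ ($Y{\left(C,S \right)} = 9 + \left(C - -3\right) = 9 + \left(C + 3\right) = 9 + \left(3 + C\right) = 12 + C$)
$n{\left(p \right)} = \frac{2}{p}$
$n{\left(Y{\left(1,1 \right)} \right)} \left(- 12 \left(9 + 3\right)\right) = \frac{2}{12 + 1} \left(- 12 \left(9 + 3\right)\right) = \frac{2}{13} \left(\left(-12\right) 12\right) = 2 \cdot \frac{1}{13} \left(-144\right) = \frac{2}{13} \left(-144\right) = - \frac{288}{13}$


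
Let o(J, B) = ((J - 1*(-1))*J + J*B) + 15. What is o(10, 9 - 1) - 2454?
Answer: -2249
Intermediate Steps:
o(J, B) = 15 + B*J + J*(1 + J) (o(J, B) = ((J + 1)*J + B*J) + 15 = ((1 + J)*J + B*J) + 15 = (J*(1 + J) + B*J) + 15 = (B*J + J*(1 + J)) + 15 = 15 + B*J + J*(1 + J))
o(10, 9 - 1) - 2454 = (15 + 10 + 10² + (9 - 1)*10) - 2454 = (15 + 10 + 100 + 8*10) - 2454 = (15 + 10 + 100 + 80) - 2454 = 205 - 2454 = -2249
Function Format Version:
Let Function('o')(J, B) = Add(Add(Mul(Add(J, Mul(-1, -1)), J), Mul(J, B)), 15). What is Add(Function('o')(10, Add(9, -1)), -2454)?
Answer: -2249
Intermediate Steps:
Function('o')(J, B) = Add(15, Mul(B, J), Mul(J, Add(1, J))) (Function('o')(J, B) = Add(Add(Mul(Add(J, 1), J), Mul(B, J)), 15) = Add(Add(Mul(Add(1, J), J), Mul(B, J)), 15) = Add(Add(Mul(J, Add(1, J)), Mul(B, J)), 15) = Add(Add(Mul(B, J), Mul(J, Add(1, J))), 15) = Add(15, Mul(B, J), Mul(J, Add(1, J))))
Add(Function('o')(10, Add(9, -1)), -2454) = Add(Add(15, 10, Pow(10, 2), Mul(Add(9, -1), 10)), -2454) = Add(Add(15, 10, 100, Mul(8, 10)), -2454) = Add(Add(15, 10, 100, 80), -2454) = Add(205, -2454) = -2249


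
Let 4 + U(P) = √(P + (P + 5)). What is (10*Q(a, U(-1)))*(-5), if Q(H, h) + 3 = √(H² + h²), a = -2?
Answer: 150 - 50*√(23 - 8*√3) ≈ -1.1919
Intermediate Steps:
U(P) = -4 + √(5 + 2*P) (U(P) = -4 + √(P + (P + 5)) = -4 + √(P + (5 + P)) = -4 + √(5 + 2*P))
Q(H, h) = -3 + √(H² + h²)
(10*Q(a, U(-1)))*(-5) = (10*(-3 + √((-2)² + (-4 + √(5 + 2*(-1)))²)))*(-5) = (10*(-3 + √(4 + (-4 + √(5 - 2))²)))*(-5) = (10*(-3 + √(4 + (-4 + √3)²)))*(-5) = (-30 + 10*√(4 + (-4 + √3)²))*(-5) = 150 - 50*√(4 + (-4 + √3)²)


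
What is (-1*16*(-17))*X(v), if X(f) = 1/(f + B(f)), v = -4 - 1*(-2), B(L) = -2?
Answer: -68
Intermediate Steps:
v = -2 (v = -4 + 2 = -2)
X(f) = 1/(-2 + f) (X(f) = 1/(f - 2) = 1/(-2 + f))
(-1*16*(-17))*X(v) = (-1*16*(-17))/(-2 - 2) = -16*(-17)/(-4) = 272*(-1/4) = -68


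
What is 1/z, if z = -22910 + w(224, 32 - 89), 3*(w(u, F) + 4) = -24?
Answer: -1/22922 ≈ -4.3626e-5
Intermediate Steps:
w(u, F) = -12 (w(u, F) = -4 + (1/3)*(-24) = -4 - 8 = -12)
z = -22922 (z = -22910 - 12 = -22922)
1/z = 1/(-22922) = -1/22922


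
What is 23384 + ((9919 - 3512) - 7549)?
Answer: 22242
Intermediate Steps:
23384 + ((9919 - 3512) - 7549) = 23384 + (6407 - 7549) = 23384 - 1142 = 22242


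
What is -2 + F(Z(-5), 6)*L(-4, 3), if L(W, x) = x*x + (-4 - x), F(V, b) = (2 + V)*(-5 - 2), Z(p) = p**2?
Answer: -380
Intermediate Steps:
F(V, b) = -14 - 7*V (F(V, b) = (2 + V)*(-7) = -14 - 7*V)
L(W, x) = -4 + x**2 - x (L(W, x) = x**2 + (-4 - x) = -4 + x**2 - x)
-2 + F(Z(-5), 6)*L(-4, 3) = -2 + (-14 - 7*(-5)**2)*(-4 + 3**2 - 1*3) = -2 + (-14 - 7*25)*(-4 + 9 - 3) = -2 + (-14 - 175)*2 = -2 - 189*2 = -2 - 378 = -380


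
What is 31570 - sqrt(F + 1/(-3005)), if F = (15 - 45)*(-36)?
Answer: 31570 - sqrt(9752423995)/3005 ≈ 31537.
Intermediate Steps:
F = 1080 (F = -30*(-36) = 1080)
31570 - sqrt(F + 1/(-3005)) = 31570 - sqrt(1080 + 1/(-3005)) = 31570 - sqrt(1080 - 1/3005) = 31570 - sqrt(3245399/3005) = 31570 - sqrt(9752423995)/3005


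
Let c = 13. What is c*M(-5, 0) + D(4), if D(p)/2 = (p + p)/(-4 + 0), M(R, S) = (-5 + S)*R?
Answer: 321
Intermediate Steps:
M(R, S) = R*(-5 + S)
D(p) = -p (D(p) = 2*((p + p)/(-4 + 0)) = 2*((2*p)/(-4)) = 2*((2*p)*(-¼)) = 2*(-p/2) = -p)
c*M(-5, 0) + D(4) = 13*(-5*(-5 + 0)) - 1*4 = 13*(-5*(-5)) - 4 = 13*25 - 4 = 325 - 4 = 321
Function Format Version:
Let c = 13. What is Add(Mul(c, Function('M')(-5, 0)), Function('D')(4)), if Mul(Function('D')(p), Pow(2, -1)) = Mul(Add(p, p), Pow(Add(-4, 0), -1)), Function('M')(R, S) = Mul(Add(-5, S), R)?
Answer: 321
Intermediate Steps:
Function('M')(R, S) = Mul(R, Add(-5, S))
Function('D')(p) = Mul(-1, p) (Function('D')(p) = Mul(2, Mul(Add(p, p), Pow(Add(-4, 0), -1))) = Mul(2, Mul(Mul(2, p), Pow(-4, -1))) = Mul(2, Mul(Mul(2, p), Rational(-1, 4))) = Mul(2, Mul(Rational(-1, 2), p)) = Mul(-1, p))
Add(Mul(c, Function('M')(-5, 0)), Function('D')(4)) = Add(Mul(13, Mul(-5, Add(-5, 0))), Mul(-1, 4)) = Add(Mul(13, Mul(-5, -5)), -4) = Add(Mul(13, 25), -4) = Add(325, -4) = 321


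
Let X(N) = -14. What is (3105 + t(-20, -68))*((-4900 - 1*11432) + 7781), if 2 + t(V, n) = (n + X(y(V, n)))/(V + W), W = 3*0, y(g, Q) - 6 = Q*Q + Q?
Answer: -265688121/10 ≈ -2.6569e+7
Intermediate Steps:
y(g, Q) = 6 + Q + Q**2 (y(g, Q) = 6 + (Q*Q + Q) = 6 + (Q**2 + Q) = 6 + (Q + Q**2) = 6 + Q + Q**2)
W = 0
t(V, n) = -2 + (-14 + n)/V (t(V, n) = -2 + (n - 14)/(V + 0) = -2 + (-14 + n)/V)
(3105 + t(-20, -68))*((-4900 - 1*11432) + 7781) = (3105 + (-14 - 68 - 2*(-20))/(-20))*((-4900 - 1*11432) + 7781) = (3105 - (-14 - 68 + 40)/20)*((-4900 - 11432) + 7781) = (3105 - 1/20*(-42))*(-16332 + 7781) = (3105 + 21/10)*(-8551) = (31071/10)*(-8551) = -265688121/10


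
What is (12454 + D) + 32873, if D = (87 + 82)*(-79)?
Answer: 31976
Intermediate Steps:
D = -13351 (D = 169*(-79) = -13351)
(12454 + D) + 32873 = (12454 - 13351) + 32873 = -897 + 32873 = 31976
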